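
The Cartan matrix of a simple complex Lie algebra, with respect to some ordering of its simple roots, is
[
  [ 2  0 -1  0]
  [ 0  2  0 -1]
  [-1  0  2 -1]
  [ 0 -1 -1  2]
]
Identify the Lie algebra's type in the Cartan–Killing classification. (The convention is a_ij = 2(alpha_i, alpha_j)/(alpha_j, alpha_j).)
A_4

The matrix has rank 4 with 2's on the diagonal. Reading the off-diagonal entries as Dynkin edges (a single edge where a_ij = a_ji = -1; a double or triple edge where a_ij * a_ji = 2 or 3), the diagram is a chain of 4 nodes with single edges (A_4). One simple-root ordering that puts it in standard form is (alpha_2, alpha_4, alpha_3, alpha_1). So the algebra is type A_4, i.e. sl(5).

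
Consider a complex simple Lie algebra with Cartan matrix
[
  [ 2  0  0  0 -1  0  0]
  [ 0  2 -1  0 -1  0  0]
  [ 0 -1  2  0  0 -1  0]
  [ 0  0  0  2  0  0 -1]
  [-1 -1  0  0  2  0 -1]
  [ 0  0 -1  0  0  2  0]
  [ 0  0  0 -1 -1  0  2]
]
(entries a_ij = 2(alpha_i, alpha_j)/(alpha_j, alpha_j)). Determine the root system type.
E7

The matrix has rank 7 with 2's on the diagonal. Reading the off-diagonal entries as Dynkin edges (a single edge where a_ij = a_ji = -1; a double or triple edge where a_ij * a_ji = 2 or 3), the diagram is a chain of 6 nodes with one extra node attached to the third node from one end (E_7). One simple-root ordering that puts it in standard form is (alpha_4, alpha_1, alpha_7, alpha_5, alpha_2, alpha_3, alpha_6). So the algebra is type E_7.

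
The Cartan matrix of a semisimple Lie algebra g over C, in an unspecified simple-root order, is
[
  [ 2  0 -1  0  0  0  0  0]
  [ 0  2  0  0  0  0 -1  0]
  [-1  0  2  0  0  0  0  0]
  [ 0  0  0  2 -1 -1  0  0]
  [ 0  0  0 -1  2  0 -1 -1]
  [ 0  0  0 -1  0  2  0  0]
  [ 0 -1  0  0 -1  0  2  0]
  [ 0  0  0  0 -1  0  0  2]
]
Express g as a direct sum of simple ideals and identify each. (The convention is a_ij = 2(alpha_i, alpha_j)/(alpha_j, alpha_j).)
A_2 + E_6

The diagram associated to this matrix has two connected components: the simple roots {alpha_1, alpha_3} form a chain of 2 nodes with single edges (A_2), and {alpha_2, alpha_4, alpha_5, alpha_6, alpha_7, alpha_8} form a chain of 5 nodes with one extra node attached to the third node from one end (E_6). A semisimple Lie algebra decomposes uniquely as the direct sum of simple ideals, one per connected component of its Dynkin diagram, so g ≅ A_2 ⊕ E_6 (dimension 8 + 78 = 86).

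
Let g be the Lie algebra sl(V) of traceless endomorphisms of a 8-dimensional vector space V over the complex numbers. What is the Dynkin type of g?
A7

This is sl(8), which has dimension 8^2 - 1 = 63 and rank 8 - 1 = 7 (a Cartan subalgebra is the diagonal traceless matrices). In the classification of classical Lie algebras, the special linear algebra sl(n+1) has type A_n; here n = 7, so the Dynkin diagram is a chain of 7 nodes with single edges (A_7). Hence the type is A_7.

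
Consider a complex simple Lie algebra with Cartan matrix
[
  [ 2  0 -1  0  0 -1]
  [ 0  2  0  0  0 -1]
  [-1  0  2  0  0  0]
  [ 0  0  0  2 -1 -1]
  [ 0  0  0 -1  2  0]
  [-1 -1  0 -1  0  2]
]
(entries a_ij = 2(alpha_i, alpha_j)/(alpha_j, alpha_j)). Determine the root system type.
The matrix has rank 6 with 2's on the diagonal. Reading the off-diagonal entries as Dynkin edges (a single edge where a_ij = a_ji = -1; a double or triple edge where a_ij * a_ji = 2 or 3), the diagram is a chain of 5 nodes with one extra node attached to the third node from one end (E_6). One simple-root ordering that puts it in standard form is (alpha_5, alpha_2, alpha_4, alpha_6, alpha_1, alpha_3). So the algebra is type E_6.

E6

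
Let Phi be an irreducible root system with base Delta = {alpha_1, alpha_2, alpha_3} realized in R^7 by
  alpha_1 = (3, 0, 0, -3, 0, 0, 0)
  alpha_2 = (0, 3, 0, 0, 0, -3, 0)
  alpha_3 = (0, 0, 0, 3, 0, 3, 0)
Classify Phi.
Compute the Cartan integers a_ij = 2(alpha_i, alpha_j)/(alpha_j, alpha_j); the resulting 3x3 Cartan matrix is
[[2, 0, -1], [0, 2, -1], [-1, -1, 2]].
All simple roots have the same length, so the diagram is simply laced. The associated Dynkin diagram is a chain of 3 nodes with single edges (A_3), so the type is A_3 (the algebra sl(4)).

A_3 (sl(4))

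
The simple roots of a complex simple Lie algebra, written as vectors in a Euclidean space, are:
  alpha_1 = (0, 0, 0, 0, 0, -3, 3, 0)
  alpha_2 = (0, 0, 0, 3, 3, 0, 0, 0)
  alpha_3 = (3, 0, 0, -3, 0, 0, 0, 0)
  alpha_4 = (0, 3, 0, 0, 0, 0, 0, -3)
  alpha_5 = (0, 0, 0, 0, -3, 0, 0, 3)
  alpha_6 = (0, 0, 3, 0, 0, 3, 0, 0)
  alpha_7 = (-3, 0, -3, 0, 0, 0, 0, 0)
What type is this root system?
Compute the Cartan integers a_ij = 2(alpha_i, alpha_j)/(alpha_j, alpha_j); the resulting 7x7 Cartan matrix is
[[2, 0, 0, 0, 0, -1, 0], [0, 2, -1, 0, -1, 0, 0], [0, -1, 2, 0, 0, 0, -1], [0, 0, 0, 2, -1, 0, 0], [0, -1, 0, -1, 2, 0, 0], [-1, 0, 0, 0, 0, 2, -1], [0, 0, -1, 0, 0, -1, 2]].
All simple roots have the same length, so the diagram is simply laced. The associated Dynkin diagram is a chain of 7 nodes with single edges (A_7), so the type is A_7 (the algebra sl(8)).

A_7 (sl(8))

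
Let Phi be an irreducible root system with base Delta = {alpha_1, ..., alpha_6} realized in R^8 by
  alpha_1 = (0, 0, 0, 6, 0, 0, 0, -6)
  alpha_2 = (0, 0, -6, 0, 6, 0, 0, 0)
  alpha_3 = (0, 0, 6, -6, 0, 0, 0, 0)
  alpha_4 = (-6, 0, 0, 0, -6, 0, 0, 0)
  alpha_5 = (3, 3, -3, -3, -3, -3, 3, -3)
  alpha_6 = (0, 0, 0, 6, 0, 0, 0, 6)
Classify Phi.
Compute the Cartan integers a_ij = 2(alpha_i, alpha_j)/(alpha_j, alpha_j); the resulting 6x6 Cartan matrix is
[[2, 0, -1, 0, 0, 0], [0, 2, -1, -1, 0, 0], [-1, -1, 2, 0, 0, -1], [0, -1, 0, 2, 0, 0], [0, 0, 0, 0, 2, -1], [0, 0, -1, 0, -1, 2]].
All simple roots have the same length, so the diagram is simply laced. The associated Dynkin diagram is a chain of 5 nodes with one extra node attached to the third node from one end (E_6), so the type is E_6.

E6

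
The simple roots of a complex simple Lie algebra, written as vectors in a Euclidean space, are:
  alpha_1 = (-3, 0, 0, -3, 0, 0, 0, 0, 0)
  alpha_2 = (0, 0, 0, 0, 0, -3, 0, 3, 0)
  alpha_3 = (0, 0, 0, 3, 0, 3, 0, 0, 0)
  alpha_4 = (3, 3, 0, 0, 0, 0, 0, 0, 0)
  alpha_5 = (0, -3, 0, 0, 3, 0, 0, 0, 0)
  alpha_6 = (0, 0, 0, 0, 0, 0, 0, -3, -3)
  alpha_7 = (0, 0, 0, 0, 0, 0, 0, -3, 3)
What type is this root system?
type D_7

Compute the Cartan integers a_ij = 2(alpha_i, alpha_j)/(alpha_j, alpha_j); the resulting 7x7 Cartan matrix is
[[2, 0, -1, -1, 0, 0, 0], [0, 2, -1, 0, 0, -1, -1], [-1, -1, 2, 0, 0, 0, 0], [-1, 0, 0, 2, -1, 0, 0], [0, 0, 0, -1, 2, 0, 0], [0, -1, 0, 0, 0, 2, 0], [0, -1, 0, 0, 0, 0, 2]].
All simple roots have the same length, so the diagram is simply laced. The associated Dynkin diagram is a chain of 5 nodes with a fork of two nodes at one end (D_7), so the type is D_7 (the algebra so(14)).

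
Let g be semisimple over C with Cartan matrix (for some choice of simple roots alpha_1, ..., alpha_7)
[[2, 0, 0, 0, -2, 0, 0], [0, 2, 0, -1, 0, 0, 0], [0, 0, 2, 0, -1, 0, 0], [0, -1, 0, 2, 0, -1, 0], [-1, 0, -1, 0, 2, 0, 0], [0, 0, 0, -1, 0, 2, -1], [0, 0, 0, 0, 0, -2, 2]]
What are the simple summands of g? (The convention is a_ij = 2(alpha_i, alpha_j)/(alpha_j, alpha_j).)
The diagram associated to this matrix has two connected components: the simple roots {alpha_1, alpha_3, alpha_5} form a chain of 3 nodes with a double edge at one end; the terminal node there is the unique long simple root (C_3), and {alpha_2, alpha_4, alpha_6, alpha_7} form a chain of 4 nodes with a double edge at one end; the terminal node there is the unique long simple root (C_4). A semisimple Lie algebra decomposes uniquely as the direct sum of simple ideals, one per connected component of its Dynkin diagram, so g ≅ C_3 ⊕ C_4 (dimension 21 + 36 = 57).

C_3 ⊕ C_4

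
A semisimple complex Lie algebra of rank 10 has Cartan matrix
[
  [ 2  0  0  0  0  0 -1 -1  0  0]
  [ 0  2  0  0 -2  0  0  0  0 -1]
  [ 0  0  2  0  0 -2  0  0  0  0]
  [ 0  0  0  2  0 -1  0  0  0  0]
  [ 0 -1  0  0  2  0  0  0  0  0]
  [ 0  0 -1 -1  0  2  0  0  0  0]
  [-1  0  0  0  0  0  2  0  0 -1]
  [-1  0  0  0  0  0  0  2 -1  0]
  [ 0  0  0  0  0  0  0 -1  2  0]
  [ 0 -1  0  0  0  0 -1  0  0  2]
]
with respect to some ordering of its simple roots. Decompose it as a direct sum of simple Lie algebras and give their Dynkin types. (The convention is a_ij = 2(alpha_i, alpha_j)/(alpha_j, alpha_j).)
B7 + C3

The diagram associated to this matrix has two connected components: the simple roots {alpha_1, alpha_2, alpha_5, alpha_7, alpha_8, alpha_9, alpha_10} form a chain of 7 nodes with a double edge at one end; the terminal node there is the unique short simple root (B_7), and {alpha_3, alpha_4, alpha_6} form a chain of 3 nodes with a double edge at one end; the terminal node there is the unique long simple root (C_3). A semisimple Lie algebra decomposes uniquely as the direct sum of simple ideals, one per connected component of its Dynkin diagram, so g ≅ B_7 ⊕ C_3 (dimension 105 + 21 = 126).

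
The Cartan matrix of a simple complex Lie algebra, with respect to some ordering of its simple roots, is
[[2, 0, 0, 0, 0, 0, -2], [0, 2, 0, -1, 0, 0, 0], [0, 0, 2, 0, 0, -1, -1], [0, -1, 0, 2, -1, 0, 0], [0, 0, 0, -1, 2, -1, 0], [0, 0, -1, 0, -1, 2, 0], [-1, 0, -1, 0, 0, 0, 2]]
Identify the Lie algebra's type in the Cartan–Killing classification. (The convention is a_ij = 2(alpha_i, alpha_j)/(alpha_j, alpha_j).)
The matrix has rank 7 with 2's on the diagonal. Reading the off-diagonal entries as Dynkin edges (a single edge where a_ij = a_ji = -1; a double or triple edge where a_ij * a_ji = 2 or 3), the diagram is a chain of 7 nodes with a double edge at one end; the terminal node there is the unique long simple root (C_7). One simple-root ordering that puts it in standard form is (alpha_2, alpha_4, alpha_5, alpha_6, alpha_3, alpha_7, alpha_1). So the algebra is type C_7, i.e. sp(14).

C_7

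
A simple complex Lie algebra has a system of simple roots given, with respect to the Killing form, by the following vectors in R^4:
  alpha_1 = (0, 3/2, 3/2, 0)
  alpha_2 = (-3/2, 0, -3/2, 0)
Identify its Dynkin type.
Compute the Cartan integers a_ij = 2(alpha_i, alpha_j)/(alpha_j, alpha_j); the resulting 2x2 Cartan matrix is
[[2, -1], [-1, 2]].
All simple roots have the same length, so the diagram is simply laced. The associated Dynkin diagram is a chain of 2 nodes with single edges (A_2), so the type is A_2 (the algebra sl(3)).

A_2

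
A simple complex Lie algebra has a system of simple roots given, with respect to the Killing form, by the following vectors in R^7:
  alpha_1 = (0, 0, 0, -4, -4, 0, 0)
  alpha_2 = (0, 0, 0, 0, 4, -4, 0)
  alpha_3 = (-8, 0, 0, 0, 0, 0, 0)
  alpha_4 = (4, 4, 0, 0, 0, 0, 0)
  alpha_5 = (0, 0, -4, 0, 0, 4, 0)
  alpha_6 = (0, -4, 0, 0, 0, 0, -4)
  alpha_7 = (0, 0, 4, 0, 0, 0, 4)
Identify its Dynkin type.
C_7

Compute the Cartan integers a_ij = 2(alpha_i, alpha_j)/(alpha_j, alpha_j); the resulting 7x7 Cartan matrix is
[[2, -1, 0, 0, 0, 0, 0], [-1, 2, 0, 0, -1, 0, 0], [0, 0, 2, -2, 0, 0, 0], [0, 0, -1, 2, 0, -1, 0], [0, -1, 0, 0, 2, 0, -1], [0, 0, 0, -1, 0, 2, -1], [0, 0, 0, 0, -1, -1, 2]].
The roots have two lengths (squared-length ratio 2:1); the short ones are alpha_{1,2,4,5,6,7}. The associated Dynkin diagram is a chain of 7 nodes with a double edge at one end; the terminal node there is the unique long simple root (C_7), so the type is C_7 (the algebra sp(14)).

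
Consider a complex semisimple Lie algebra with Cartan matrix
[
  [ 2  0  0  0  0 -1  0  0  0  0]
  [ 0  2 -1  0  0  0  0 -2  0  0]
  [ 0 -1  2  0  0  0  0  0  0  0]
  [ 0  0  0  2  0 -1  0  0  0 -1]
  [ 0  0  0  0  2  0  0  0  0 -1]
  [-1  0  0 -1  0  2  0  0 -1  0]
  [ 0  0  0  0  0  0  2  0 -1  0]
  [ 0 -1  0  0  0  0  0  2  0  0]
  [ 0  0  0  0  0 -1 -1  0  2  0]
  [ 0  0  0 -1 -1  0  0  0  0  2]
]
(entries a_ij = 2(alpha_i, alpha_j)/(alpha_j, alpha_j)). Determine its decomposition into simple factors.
B3 + E7

The diagram associated to this matrix has two connected components: the simple roots {alpha_2, alpha_3, alpha_8} form a chain of 3 nodes with a double edge at one end; the terminal node there is the unique short simple root (B_3), and {alpha_1, alpha_4, alpha_5, alpha_6, alpha_7, alpha_9, alpha_10} form a chain of 6 nodes with one extra node attached to the third node from one end (E_7). A semisimple Lie algebra decomposes uniquely as the direct sum of simple ideals, one per connected component of its Dynkin diagram, so g ≅ B_3 ⊕ E_7 (dimension 21 + 133 = 154).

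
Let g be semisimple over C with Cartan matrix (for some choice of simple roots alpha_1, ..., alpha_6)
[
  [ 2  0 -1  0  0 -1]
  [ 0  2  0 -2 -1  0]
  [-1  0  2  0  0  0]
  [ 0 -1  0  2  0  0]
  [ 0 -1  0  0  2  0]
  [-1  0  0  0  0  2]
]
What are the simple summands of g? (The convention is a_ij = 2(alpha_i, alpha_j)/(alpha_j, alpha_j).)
The diagram associated to this matrix has two connected components: the simple roots {alpha_1, alpha_3, alpha_6} form a chain of 3 nodes with single edges (A_3), and {alpha_2, alpha_4, alpha_5} form a chain of 3 nodes with a double edge at one end; the terminal node there is the unique short simple root (B_3). A semisimple Lie algebra decomposes uniquely as the direct sum of simple ideals, one per connected component of its Dynkin diagram, so g ≅ A_3 ⊕ B_3 (dimension 15 + 21 = 36).

type A_3 ⊕ type B_3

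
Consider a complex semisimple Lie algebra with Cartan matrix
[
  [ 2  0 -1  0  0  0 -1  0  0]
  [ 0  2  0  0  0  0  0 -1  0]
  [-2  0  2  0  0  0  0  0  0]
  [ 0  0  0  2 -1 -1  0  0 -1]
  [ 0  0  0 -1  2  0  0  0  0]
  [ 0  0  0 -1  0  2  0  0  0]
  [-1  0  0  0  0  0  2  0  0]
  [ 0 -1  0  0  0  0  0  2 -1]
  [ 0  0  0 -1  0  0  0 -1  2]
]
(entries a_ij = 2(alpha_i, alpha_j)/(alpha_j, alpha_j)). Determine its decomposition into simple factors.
type C_3 + type D_6

The diagram associated to this matrix has two connected components: the simple roots {alpha_1, alpha_3, alpha_7} form a chain of 3 nodes with a double edge at one end; the terminal node there is the unique long simple root (C_3), and {alpha_2, alpha_4, alpha_5, alpha_6, alpha_8, alpha_9} form a chain of 4 nodes with a fork of two nodes at one end (D_6). A semisimple Lie algebra decomposes uniquely as the direct sum of simple ideals, one per connected component of its Dynkin diagram, so g ≅ C_3 ⊕ D_6 (dimension 21 + 66 = 87).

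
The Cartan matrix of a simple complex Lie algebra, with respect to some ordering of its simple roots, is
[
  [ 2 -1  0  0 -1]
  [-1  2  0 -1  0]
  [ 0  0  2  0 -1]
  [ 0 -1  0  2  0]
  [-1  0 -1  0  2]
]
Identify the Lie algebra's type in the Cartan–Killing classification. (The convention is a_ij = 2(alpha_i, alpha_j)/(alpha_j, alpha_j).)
type A_5

The matrix has rank 5 with 2's on the diagonal. Reading the off-diagonal entries as Dynkin edges (a single edge where a_ij = a_ji = -1; a double or triple edge where a_ij * a_ji = 2 or 3), the diagram is a chain of 5 nodes with single edges (A_5). One simple-root ordering that puts it in standard form is (alpha_4, alpha_2, alpha_1, alpha_5, alpha_3). So the algebra is type A_5, i.e. sl(6).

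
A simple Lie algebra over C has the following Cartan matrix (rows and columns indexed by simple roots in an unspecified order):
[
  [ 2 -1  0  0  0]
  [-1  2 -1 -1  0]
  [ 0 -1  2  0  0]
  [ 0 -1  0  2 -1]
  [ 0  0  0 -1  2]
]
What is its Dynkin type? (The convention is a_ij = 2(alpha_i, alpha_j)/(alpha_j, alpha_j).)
The matrix has rank 5 with 2's on the diagonal. Reading the off-diagonal entries as Dynkin edges (a single edge where a_ij = a_ji = -1; a double or triple edge where a_ij * a_ji = 2 or 3), the diagram is a chain of 3 nodes with a fork of two nodes at one end (D_5). One simple-root ordering that puts it in standard form is (alpha_5, alpha_4, alpha_2, alpha_3, alpha_1). So the algebra is type D_5, i.e. so(10).

type D_5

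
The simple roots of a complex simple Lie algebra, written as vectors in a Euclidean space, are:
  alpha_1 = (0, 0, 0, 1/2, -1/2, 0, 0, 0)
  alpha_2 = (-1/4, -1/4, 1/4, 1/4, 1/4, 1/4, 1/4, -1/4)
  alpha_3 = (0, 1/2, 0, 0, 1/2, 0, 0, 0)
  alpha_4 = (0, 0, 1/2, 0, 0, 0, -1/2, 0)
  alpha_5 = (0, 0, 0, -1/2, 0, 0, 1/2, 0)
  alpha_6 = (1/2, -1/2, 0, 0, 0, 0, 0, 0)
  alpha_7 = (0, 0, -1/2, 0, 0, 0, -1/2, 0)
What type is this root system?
Compute the Cartan integers a_ij = 2(alpha_i, alpha_j)/(alpha_j, alpha_j); the resulting 7x7 Cartan matrix is
[[2, 0, -1, 0, -1, 0, 0], [0, 2, 0, 0, 0, 0, -1], [-1, 0, 2, 0, 0, -1, 0], [0, 0, 0, 2, -1, 0, 0], [-1, 0, 0, -1, 2, 0, -1], [0, 0, -1, 0, 0, 2, 0], [0, -1, 0, 0, -1, 0, 2]].
All simple roots have the same length, so the diagram is simply laced. The associated Dynkin diagram is a chain of 6 nodes with one extra node attached to the third node from one end (E_7), so the type is E_7.

E7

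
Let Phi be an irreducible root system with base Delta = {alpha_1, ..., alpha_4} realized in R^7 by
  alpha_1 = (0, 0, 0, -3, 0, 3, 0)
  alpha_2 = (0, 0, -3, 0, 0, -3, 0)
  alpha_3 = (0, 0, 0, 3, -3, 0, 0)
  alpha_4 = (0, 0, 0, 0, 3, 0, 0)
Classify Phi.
Compute the Cartan integers a_ij = 2(alpha_i, alpha_j)/(alpha_j, alpha_j); the resulting 4x4 Cartan matrix is
[[2, -1, -1, 0], [-1, 2, 0, 0], [-1, 0, 2, -2], [0, 0, -1, 2]].
The roots have two lengths (squared-length ratio 2:1); the short ones are alpha_{4}. The associated Dynkin diagram is a chain of 4 nodes with a double edge at one end; the terminal node there is the unique short simple root (B_4), so the type is B_4 (the algebra so(9)).

B4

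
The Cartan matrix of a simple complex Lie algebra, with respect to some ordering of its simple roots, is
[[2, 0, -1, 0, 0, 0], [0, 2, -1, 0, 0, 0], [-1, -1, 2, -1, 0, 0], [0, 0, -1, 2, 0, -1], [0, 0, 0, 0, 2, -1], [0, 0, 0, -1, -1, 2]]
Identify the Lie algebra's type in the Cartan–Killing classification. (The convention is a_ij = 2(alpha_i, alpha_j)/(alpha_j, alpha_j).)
The matrix has rank 6 with 2's on the diagonal. Reading the off-diagonal entries as Dynkin edges (a single edge where a_ij = a_ji = -1; a double or triple edge where a_ij * a_ji = 2 or 3), the diagram is a chain of 4 nodes with a fork of two nodes at one end (D_6). One simple-root ordering that puts it in standard form is (alpha_5, alpha_6, alpha_4, alpha_3, alpha_1, alpha_2). So the algebra is type D_6, i.e. so(12).

type D_6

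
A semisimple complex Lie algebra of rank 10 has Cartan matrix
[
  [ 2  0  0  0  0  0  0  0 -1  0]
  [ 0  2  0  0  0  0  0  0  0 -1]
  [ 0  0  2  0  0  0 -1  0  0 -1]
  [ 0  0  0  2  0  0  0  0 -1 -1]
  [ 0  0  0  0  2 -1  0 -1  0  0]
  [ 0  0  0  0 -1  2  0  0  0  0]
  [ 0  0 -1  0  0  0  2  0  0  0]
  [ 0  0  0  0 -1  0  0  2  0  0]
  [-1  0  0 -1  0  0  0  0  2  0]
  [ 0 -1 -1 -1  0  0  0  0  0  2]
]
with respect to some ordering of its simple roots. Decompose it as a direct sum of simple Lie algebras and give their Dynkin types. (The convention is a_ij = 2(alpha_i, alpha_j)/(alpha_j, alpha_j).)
A_3 (sl(4)) ⊕ E_7

The diagram associated to this matrix has two connected components: the simple roots {alpha_5, alpha_6, alpha_8} form a chain of 3 nodes with single edges (A_3), and {alpha_1, alpha_2, alpha_3, alpha_4, alpha_7, alpha_9, alpha_10} form a chain of 6 nodes with one extra node attached to the third node from one end (E_7). A semisimple Lie algebra decomposes uniquely as the direct sum of simple ideals, one per connected component of its Dynkin diagram, so g ≅ A_3 ⊕ E_7 (dimension 15 + 133 = 148).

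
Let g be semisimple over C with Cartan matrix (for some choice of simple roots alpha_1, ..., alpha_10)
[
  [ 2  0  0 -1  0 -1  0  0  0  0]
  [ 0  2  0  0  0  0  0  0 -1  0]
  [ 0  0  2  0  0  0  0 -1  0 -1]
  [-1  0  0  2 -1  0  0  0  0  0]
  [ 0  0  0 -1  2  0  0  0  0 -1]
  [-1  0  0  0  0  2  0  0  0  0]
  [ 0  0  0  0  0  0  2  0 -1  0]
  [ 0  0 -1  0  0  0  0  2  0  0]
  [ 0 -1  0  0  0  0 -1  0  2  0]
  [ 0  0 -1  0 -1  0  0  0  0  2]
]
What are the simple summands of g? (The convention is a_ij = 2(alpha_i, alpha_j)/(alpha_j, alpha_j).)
type A_3 ⊕ type A_7

The diagram associated to this matrix has two connected components: the simple roots {alpha_2, alpha_7, alpha_9} form a chain of 3 nodes with single edges (A_3), and {alpha_1, alpha_3, alpha_4, alpha_5, alpha_6, alpha_8, alpha_10} form a chain of 7 nodes with single edges (A_7). A semisimple Lie algebra decomposes uniquely as the direct sum of simple ideals, one per connected component of its Dynkin diagram, so g ≅ A_3 ⊕ A_7 (dimension 15 + 63 = 78).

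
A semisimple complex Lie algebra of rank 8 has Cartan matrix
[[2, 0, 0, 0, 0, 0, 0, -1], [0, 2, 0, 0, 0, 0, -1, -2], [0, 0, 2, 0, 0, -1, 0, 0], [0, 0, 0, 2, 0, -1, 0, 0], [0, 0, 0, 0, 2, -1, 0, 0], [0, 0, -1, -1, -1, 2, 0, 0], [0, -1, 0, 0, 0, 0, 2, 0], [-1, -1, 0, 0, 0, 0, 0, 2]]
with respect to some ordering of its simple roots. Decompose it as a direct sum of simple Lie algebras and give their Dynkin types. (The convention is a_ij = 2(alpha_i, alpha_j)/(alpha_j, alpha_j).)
The diagram associated to this matrix has two connected components: the simple roots {alpha_3, alpha_4, alpha_5, alpha_6} form a chain of 2 nodes with a fork of two nodes at one end (D_4), and {alpha_1, alpha_2, alpha_7, alpha_8} form a chain of 4 nodes with a double edge between the middle two (F_4). A semisimple Lie algebra decomposes uniquely as the direct sum of simple ideals, one per connected component of its Dynkin diagram, so g ≅ D_4 ⊕ F_4 (dimension 28 + 52 = 80).

D_4 + F_4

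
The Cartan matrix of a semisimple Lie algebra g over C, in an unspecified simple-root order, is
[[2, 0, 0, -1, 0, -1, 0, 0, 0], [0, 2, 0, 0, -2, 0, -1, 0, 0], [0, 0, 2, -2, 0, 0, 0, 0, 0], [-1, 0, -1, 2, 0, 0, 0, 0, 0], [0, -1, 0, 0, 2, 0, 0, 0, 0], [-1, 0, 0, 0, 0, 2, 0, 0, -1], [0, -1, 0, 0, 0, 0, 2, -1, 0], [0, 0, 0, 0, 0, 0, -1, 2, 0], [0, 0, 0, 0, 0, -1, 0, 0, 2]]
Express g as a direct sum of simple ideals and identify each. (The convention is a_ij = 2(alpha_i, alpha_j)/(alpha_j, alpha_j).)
The diagram associated to this matrix has two connected components: the simple roots {alpha_2, alpha_5, alpha_7, alpha_8} form a chain of 4 nodes with a double edge at one end; the terminal node there is the unique short simple root (B_4), and {alpha_1, alpha_3, alpha_4, alpha_6, alpha_9} form a chain of 5 nodes with a double edge at one end; the terminal node there is the unique long simple root (C_5). A semisimple Lie algebra decomposes uniquely as the direct sum of simple ideals, one per connected component of its Dynkin diagram, so g ≅ B_4 ⊕ C_5 (dimension 36 + 55 = 91).

B_4 (so(9)) ⊕ C_5 (sp(10))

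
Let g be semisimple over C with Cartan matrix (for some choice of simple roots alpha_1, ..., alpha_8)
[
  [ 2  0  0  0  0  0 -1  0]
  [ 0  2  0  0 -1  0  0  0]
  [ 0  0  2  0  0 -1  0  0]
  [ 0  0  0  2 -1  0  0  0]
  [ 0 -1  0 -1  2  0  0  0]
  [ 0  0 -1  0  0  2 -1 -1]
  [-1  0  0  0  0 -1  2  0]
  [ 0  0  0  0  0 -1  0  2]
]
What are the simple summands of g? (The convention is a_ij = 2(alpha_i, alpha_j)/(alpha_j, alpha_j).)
The diagram associated to this matrix has two connected components: the simple roots {alpha_2, alpha_4, alpha_5} form a chain of 3 nodes with single edges (A_3), and {alpha_1, alpha_3, alpha_6, alpha_7, alpha_8} form a chain of 3 nodes with a fork of two nodes at one end (D_5). A semisimple Lie algebra decomposes uniquely as the direct sum of simple ideals, one per connected component of its Dynkin diagram, so g ≅ A_3 ⊕ D_5 (dimension 15 + 45 = 60).

type A_3 + type D_5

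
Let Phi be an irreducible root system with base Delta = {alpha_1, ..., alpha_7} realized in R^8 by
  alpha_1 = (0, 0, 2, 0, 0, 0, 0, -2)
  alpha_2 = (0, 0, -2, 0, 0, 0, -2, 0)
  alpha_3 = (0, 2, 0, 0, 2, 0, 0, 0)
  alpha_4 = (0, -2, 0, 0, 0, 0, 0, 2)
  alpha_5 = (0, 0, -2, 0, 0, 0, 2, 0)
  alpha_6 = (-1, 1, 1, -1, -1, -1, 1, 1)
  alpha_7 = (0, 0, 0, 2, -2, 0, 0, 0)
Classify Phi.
Compute the Cartan integers a_ij = 2(alpha_i, alpha_j)/(alpha_j, alpha_j); the resulting 7x7 Cartan matrix is
[[2, -1, 0, -1, -1, 0, 0], [-1, 2, 0, 0, 0, -1, 0], [0, 0, 2, -1, 0, 0, -1], [-1, 0, -1, 2, 0, 0, 0], [-1, 0, 0, 0, 2, 0, 0], [0, -1, 0, 0, 0, 2, 0], [0, 0, -1, 0, 0, 0, 2]].
All simple roots have the same length, so the diagram is simply laced. The associated Dynkin diagram is a chain of 6 nodes with one extra node attached to the third node from one end (E_7), so the type is E_7.

type E_7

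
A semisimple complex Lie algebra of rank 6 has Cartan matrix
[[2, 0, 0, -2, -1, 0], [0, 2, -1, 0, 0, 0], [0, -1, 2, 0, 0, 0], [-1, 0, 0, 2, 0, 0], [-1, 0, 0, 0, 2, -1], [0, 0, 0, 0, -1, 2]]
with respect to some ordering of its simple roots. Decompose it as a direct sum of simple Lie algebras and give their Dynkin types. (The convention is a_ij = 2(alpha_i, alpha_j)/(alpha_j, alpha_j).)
A_2 (sl(3)) + B_4 (so(9))

The diagram associated to this matrix has two connected components: the simple roots {alpha_2, alpha_3} form a chain of 2 nodes with single edges (A_2), and {alpha_1, alpha_4, alpha_5, alpha_6} form a chain of 4 nodes with a double edge at one end; the terminal node there is the unique short simple root (B_4). A semisimple Lie algebra decomposes uniquely as the direct sum of simple ideals, one per connected component of its Dynkin diagram, so g ≅ A_2 ⊕ B_4 (dimension 8 + 36 = 44).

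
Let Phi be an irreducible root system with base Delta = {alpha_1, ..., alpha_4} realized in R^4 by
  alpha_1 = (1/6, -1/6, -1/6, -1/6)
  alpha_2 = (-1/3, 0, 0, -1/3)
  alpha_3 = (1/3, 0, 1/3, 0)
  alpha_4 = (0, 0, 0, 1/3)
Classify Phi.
Compute the Cartan integers a_ij = 2(alpha_i, alpha_j)/(alpha_j, alpha_j); the resulting 4x4 Cartan matrix is
[[2, 0, 0, -1], [0, 2, -1, -2], [0, -1, 2, 0], [-1, -1, 0, 2]].
The roots have two lengths (squared-length ratio 2:1); the short ones are alpha_{1,4}. The associated Dynkin diagram is a chain of 4 nodes with a double edge between the middle two (F_4), so the type is F_4.

F_4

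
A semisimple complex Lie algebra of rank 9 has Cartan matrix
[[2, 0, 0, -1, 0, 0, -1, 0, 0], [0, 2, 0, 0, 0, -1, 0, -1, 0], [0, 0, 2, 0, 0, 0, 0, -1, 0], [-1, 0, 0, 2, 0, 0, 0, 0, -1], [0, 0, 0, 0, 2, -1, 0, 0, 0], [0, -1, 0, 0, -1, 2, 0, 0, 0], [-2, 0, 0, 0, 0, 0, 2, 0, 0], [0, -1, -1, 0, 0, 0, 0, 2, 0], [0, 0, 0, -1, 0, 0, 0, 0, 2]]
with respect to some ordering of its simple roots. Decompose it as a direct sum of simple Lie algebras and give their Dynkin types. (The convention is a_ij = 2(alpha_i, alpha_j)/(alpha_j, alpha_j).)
A5 + C4

The diagram associated to this matrix has two connected components: the simple roots {alpha_2, alpha_3, alpha_5, alpha_6, alpha_8} form a chain of 5 nodes with single edges (A_5), and {alpha_1, alpha_4, alpha_7, alpha_9} form a chain of 4 nodes with a double edge at one end; the terminal node there is the unique long simple root (C_4). A semisimple Lie algebra decomposes uniquely as the direct sum of simple ideals, one per connected component of its Dynkin diagram, so g ≅ A_5 ⊕ C_4 (dimension 35 + 36 = 71).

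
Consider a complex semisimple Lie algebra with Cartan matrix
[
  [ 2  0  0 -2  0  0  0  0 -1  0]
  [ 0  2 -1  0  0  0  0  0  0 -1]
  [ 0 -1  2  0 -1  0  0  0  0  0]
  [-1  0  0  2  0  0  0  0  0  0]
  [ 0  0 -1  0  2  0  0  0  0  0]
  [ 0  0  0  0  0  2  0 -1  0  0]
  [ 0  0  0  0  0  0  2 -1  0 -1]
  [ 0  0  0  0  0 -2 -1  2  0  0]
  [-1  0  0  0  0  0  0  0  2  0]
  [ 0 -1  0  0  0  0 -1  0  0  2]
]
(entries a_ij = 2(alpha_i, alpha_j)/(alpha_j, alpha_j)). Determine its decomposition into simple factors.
The diagram associated to this matrix has two connected components: the simple roots {alpha_1, alpha_4, alpha_9} form a chain of 3 nodes with a double edge at one end; the terminal node there is the unique short simple root (B_3), and {alpha_2, alpha_3, alpha_5, alpha_6, alpha_7, alpha_8, alpha_10} form a chain of 7 nodes with a double edge at one end; the terminal node there is the unique short simple root (B_7). A semisimple Lie algebra decomposes uniquely as the direct sum of simple ideals, one per connected component of its Dynkin diagram, so g ≅ B_3 ⊕ B_7 (dimension 21 + 105 = 126).

B_3 (so(7)) + B_7 (so(15))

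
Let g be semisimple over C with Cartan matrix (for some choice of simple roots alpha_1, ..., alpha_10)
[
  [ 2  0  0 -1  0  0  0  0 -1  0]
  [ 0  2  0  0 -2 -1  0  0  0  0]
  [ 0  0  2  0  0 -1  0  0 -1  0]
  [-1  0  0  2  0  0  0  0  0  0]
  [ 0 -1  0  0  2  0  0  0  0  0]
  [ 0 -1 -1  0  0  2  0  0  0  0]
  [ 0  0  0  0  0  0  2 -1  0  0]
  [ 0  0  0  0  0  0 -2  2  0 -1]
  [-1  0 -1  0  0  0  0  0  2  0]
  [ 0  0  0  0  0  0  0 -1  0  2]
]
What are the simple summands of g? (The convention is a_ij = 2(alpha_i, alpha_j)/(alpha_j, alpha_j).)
The diagram associated to this matrix has two connected components: the simple roots {alpha_7, alpha_8, alpha_10} form a chain of 3 nodes with a double edge at one end; the terminal node there is the unique short simple root (B_3), and {alpha_1, alpha_2, alpha_3, alpha_4, alpha_5, alpha_6, alpha_9} form a chain of 7 nodes with a double edge at one end; the terminal node there is the unique short simple root (B_7). A semisimple Lie algebra decomposes uniquely as the direct sum of simple ideals, one per connected component of its Dynkin diagram, so g ≅ B_3 ⊕ B_7 (dimension 21 + 105 = 126).

B_3 (so(7)) + B_7 (so(15))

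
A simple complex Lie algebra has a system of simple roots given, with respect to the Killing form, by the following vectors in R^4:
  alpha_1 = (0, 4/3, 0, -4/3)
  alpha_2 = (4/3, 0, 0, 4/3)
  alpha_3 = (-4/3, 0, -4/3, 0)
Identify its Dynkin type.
A_3

Compute the Cartan integers a_ij = 2(alpha_i, alpha_j)/(alpha_j, alpha_j); the resulting 3x3 Cartan matrix is
[[2, -1, 0], [-1, 2, -1], [0, -1, 2]].
All simple roots have the same length, so the diagram is simply laced. The associated Dynkin diagram is a chain of 3 nodes with single edges (A_3), so the type is A_3 (the algebra sl(4)).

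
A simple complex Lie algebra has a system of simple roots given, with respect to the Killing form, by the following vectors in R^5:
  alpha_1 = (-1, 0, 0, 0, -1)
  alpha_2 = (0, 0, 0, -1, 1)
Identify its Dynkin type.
A2

Compute the Cartan integers a_ij = 2(alpha_i, alpha_j)/(alpha_j, alpha_j); the resulting 2x2 Cartan matrix is
[[2, -1], [-1, 2]].
All simple roots have the same length, so the diagram is simply laced. The associated Dynkin diagram is a chain of 2 nodes with single edges (A_2), so the type is A_2 (the algebra sl(3)).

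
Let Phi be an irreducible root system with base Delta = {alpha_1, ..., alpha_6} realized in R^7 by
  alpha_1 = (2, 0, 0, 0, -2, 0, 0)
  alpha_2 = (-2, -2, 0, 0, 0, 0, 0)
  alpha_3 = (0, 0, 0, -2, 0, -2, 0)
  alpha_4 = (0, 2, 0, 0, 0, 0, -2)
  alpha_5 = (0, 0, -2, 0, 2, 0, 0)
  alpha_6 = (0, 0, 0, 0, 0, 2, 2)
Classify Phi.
Compute the Cartan integers a_ij = 2(alpha_i, alpha_j)/(alpha_j, alpha_j); the resulting 6x6 Cartan matrix is
[[2, -1, 0, 0, -1, 0], [-1, 2, 0, -1, 0, 0], [0, 0, 2, 0, 0, -1], [0, -1, 0, 2, 0, -1], [-1, 0, 0, 0, 2, 0], [0, 0, -1, -1, 0, 2]].
All simple roots have the same length, so the diagram is simply laced. The associated Dynkin diagram is a chain of 6 nodes with single edges (A_6), so the type is A_6 (the algebra sl(7)).

A6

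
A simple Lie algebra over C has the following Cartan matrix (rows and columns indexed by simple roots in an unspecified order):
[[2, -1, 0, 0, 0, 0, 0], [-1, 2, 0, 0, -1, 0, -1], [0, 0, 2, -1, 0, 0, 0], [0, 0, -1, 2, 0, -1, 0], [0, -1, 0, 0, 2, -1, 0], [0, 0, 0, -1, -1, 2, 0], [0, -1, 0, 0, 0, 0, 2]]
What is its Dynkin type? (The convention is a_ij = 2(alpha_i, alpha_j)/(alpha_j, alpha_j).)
The matrix has rank 7 with 2's on the diagonal. Reading the off-diagonal entries as Dynkin edges (a single edge where a_ij = a_ji = -1; a double or triple edge where a_ij * a_ji = 2 or 3), the diagram is a chain of 5 nodes with a fork of two nodes at one end (D_7). One simple-root ordering that puts it in standard form is (alpha_3, alpha_4, alpha_6, alpha_5, alpha_2, alpha_7, alpha_1). So the algebra is type D_7, i.e. so(14).

type D_7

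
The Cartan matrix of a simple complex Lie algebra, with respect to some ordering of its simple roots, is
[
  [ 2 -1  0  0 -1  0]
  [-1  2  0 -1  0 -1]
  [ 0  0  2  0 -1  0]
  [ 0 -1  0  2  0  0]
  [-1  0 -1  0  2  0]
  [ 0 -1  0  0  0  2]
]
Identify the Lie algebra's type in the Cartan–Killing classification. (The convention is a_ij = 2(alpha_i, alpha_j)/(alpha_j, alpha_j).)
D_6 (so(12))

The matrix has rank 6 with 2's on the diagonal. Reading the off-diagonal entries as Dynkin edges (a single edge where a_ij = a_ji = -1; a double or triple edge where a_ij * a_ji = 2 or 3), the diagram is a chain of 4 nodes with a fork of two nodes at one end (D_6). One simple-root ordering that puts it in standard form is (alpha_3, alpha_5, alpha_1, alpha_2, alpha_6, alpha_4). So the algebra is type D_6, i.e. so(12).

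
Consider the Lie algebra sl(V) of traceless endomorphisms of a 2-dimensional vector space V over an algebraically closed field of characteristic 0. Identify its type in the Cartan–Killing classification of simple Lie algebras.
A_1 (sl(2))

This is sl(2), which has dimension 2^2 - 1 = 3 and rank 2 - 1 = 1 (a Cartan subalgebra is the diagonal traceless matrices). In the classification of classical Lie algebras, the special linear algebra sl(n+1) has type A_n; here n = 1, so the Dynkin diagram is a chain of 1 nodes with single edges (A_1). Hence the type is A_1.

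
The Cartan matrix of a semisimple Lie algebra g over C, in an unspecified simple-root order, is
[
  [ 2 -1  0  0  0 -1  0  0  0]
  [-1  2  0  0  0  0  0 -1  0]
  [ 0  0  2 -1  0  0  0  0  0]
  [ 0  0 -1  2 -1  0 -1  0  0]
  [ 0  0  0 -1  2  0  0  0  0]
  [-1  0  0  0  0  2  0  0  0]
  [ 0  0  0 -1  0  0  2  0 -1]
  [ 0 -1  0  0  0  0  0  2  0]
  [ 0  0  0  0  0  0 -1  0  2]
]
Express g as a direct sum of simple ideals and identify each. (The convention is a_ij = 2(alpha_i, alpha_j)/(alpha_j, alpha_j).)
A4 ⊕ D5

The diagram associated to this matrix has two connected components: the simple roots {alpha_1, alpha_2, alpha_6, alpha_8} form a chain of 4 nodes with single edges (A_4), and {alpha_3, alpha_4, alpha_5, alpha_7, alpha_9} form a chain of 3 nodes with a fork of two nodes at one end (D_5). A semisimple Lie algebra decomposes uniquely as the direct sum of simple ideals, one per connected component of its Dynkin diagram, so g ≅ A_4 ⊕ D_5 (dimension 24 + 45 = 69).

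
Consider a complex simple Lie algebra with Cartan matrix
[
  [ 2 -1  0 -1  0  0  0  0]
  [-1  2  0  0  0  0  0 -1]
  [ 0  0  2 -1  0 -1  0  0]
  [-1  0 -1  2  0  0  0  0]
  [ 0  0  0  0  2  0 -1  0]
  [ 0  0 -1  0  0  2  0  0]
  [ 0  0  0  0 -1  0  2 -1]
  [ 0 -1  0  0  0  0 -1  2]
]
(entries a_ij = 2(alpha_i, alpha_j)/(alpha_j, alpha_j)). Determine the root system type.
The matrix has rank 8 with 2's on the diagonal. Reading the off-diagonal entries as Dynkin edges (a single edge where a_ij = a_ji = -1; a double or triple edge where a_ij * a_ji = 2 or 3), the diagram is a chain of 8 nodes with single edges (A_8). One simple-root ordering that puts it in standard form is (alpha_6, alpha_3, alpha_4, alpha_1, alpha_2, alpha_8, alpha_7, alpha_5). So the algebra is type A_8, i.e. sl(9).

type A_8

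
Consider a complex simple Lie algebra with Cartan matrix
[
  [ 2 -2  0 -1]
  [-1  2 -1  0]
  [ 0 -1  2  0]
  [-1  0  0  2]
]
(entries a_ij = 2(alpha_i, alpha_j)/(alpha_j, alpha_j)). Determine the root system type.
The matrix has rank 4 with 2's on the diagonal. Reading the off-diagonal entries as Dynkin edges (a single edge where a_ij = a_ji = -1; a double or triple edge where a_ij * a_ji = 2 or 3), the diagram is a chain of 4 nodes with a double edge between the middle two (F_4). One simple-root ordering that puts it in standard form is (alpha_4, alpha_1, alpha_2, alpha_3). So the algebra is type F_4.

F4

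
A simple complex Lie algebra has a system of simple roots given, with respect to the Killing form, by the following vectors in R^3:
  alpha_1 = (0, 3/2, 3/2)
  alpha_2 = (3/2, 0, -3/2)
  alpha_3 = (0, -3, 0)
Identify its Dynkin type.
C3

Compute the Cartan integers a_ij = 2(alpha_i, alpha_j)/(alpha_j, alpha_j); the resulting 3x3 Cartan matrix is
[[2, -1, -1], [-1, 2, 0], [-2, 0, 2]].
The roots have two lengths (squared-length ratio 2:1); the short ones are alpha_{1,2}. The associated Dynkin diagram is a chain of 3 nodes with a double edge at one end; the terminal node there is the unique long simple root (C_3), so the type is C_3 (the algebra sp(6)).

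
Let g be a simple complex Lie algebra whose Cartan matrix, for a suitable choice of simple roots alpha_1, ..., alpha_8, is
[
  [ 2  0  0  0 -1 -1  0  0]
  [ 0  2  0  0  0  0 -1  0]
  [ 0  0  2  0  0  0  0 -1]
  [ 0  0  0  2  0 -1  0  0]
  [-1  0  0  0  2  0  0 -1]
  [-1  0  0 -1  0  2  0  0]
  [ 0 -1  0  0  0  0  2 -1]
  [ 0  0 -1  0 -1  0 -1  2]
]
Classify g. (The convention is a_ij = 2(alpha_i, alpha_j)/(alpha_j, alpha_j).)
E_8

The matrix has rank 8 with 2's on the diagonal. Reading the off-diagonal entries as Dynkin edges (a single edge where a_ij = a_ji = -1; a double or triple edge where a_ij * a_ji = 2 or 3), the diagram is a chain of 7 nodes with one extra node attached to the third node from one end (E_8). One simple-root ordering that puts it in standard form is (alpha_2, alpha_3, alpha_7, alpha_8, alpha_5, alpha_1, alpha_6, alpha_4). So the algebra is type E_8.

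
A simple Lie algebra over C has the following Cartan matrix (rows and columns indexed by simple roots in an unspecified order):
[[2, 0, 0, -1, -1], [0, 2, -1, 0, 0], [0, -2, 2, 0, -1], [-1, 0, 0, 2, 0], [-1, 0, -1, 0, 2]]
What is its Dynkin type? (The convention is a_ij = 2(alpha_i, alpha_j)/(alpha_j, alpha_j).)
B5

The matrix has rank 5 with 2's on the diagonal. Reading the off-diagonal entries as Dynkin edges (a single edge where a_ij = a_ji = -1; a double or triple edge where a_ij * a_ji = 2 or 3), the diagram is a chain of 5 nodes with a double edge at one end; the terminal node there is the unique short simple root (B_5). One simple-root ordering that puts it in standard form is (alpha_4, alpha_1, alpha_5, alpha_3, alpha_2). So the algebra is type B_5, i.e. so(11).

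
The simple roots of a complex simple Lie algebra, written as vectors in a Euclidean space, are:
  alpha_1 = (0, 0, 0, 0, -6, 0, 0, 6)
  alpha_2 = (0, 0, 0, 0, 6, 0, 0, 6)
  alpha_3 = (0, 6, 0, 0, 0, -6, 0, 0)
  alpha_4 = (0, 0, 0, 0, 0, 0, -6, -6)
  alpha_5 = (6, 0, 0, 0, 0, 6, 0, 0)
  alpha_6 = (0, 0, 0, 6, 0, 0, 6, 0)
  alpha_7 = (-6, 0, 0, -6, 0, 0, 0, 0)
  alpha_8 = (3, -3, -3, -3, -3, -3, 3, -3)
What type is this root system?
type E_8

Compute the Cartan integers a_ij = 2(alpha_i, alpha_j)/(alpha_j, alpha_j); the resulting 8x8 Cartan matrix is
[[2, 0, 0, -1, 0, 0, 0, 0], [0, 2, 0, -1, 0, 0, 0, -1], [0, 0, 2, 0, -1, 0, 0, 0], [-1, -1, 0, 2, 0, -1, 0, 0], [0, 0, -1, 0, 2, 0, -1, 0], [0, 0, 0, -1, 0, 2, -1, 0], [0, 0, 0, 0, -1, -1, 2, 0], [0, -1, 0, 0, 0, 0, 0, 2]].
All simple roots have the same length, so the diagram is simply laced. The associated Dynkin diagram is a chain of 7 nodes with one extra node attached to the third node from one end (E_8), so the type is E_8.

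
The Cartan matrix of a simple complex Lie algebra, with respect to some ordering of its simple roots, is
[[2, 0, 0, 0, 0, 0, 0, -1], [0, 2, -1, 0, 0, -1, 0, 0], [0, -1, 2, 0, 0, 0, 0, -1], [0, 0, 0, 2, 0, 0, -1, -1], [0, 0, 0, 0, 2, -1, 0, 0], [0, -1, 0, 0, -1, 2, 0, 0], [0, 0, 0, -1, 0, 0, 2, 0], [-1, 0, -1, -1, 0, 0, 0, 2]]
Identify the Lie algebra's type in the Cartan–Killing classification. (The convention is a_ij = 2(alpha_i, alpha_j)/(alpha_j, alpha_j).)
The matrix has rank 8 with 2's on the diagonal. Reading the off-diagonal entries as Dynkin edges (a single edge where a_ij = a_ji = -1; a double or triple edge where a_ij * a_ji = 2 or 3), the diagram is a chain of 7 nodes with one extra node attached to the third node from one end (E_8). One simple-root ordering that puts it in standard form is (alpha_7, alpha_1, alpha_4, alpha_8, alpha_3, alpha_2, alpha_6, alpha_5). So the algebra is type E_8.

type E_8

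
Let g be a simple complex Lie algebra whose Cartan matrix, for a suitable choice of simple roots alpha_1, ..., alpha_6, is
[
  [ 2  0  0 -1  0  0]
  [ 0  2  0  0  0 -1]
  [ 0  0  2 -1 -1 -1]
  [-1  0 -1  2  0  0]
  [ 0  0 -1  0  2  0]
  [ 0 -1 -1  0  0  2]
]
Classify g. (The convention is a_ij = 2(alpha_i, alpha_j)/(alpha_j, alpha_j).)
The matrix has rank 6 with 2's on the diagonal. Reading the off-diagonal entries as Dynkin edges (a single edge where a_ij = a_ji = -1; a double or triple edge where a_ij * a_ji = 2 or 3), the diagram is a chain of 5 nodes with one extra node attached to the third node from one end (E_6). One simple-root ordering that puts it in standard form is (alpha_1, alpha_5, alpha_4, alpha_3, alpha_6, alpha_2). So the algebra is type E_6.

E_6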